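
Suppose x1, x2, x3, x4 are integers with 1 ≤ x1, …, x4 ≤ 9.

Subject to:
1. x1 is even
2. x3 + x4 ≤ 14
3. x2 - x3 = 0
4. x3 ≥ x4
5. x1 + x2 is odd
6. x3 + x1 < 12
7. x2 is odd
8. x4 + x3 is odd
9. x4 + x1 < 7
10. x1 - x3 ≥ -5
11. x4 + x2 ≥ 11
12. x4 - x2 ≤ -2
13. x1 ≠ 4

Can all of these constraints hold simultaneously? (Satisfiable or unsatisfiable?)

Try x1 = 2, x2 = 7, x3 = 7, x4 = 4.
Check constraint 2: x3 + x4 = 11; constraint 3: x2 - x3 = 0. The remaining constraints are straightforward to verify.

Satisfiable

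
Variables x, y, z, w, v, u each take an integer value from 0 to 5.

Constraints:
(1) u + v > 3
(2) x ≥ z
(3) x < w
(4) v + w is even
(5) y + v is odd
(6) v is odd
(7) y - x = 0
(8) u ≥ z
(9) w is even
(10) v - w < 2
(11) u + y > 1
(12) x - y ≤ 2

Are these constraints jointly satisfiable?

Constraint 6 makes v odd and constraint 9 makes w even, so v + w must be odd. Constraint 4 says v + w is even — contradiction.

Unsatisfiable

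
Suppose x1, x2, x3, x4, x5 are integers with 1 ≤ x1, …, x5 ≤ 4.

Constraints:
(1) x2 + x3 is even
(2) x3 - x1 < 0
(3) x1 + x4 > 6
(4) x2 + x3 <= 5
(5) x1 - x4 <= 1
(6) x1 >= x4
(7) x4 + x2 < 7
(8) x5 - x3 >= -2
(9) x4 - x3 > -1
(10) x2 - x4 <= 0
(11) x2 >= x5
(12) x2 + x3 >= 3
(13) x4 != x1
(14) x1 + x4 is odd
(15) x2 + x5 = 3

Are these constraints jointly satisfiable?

Satisfiable

Try x1 = 4, x2 = 2, x3 = 2, x4 = 3, x5 = 1.
Check constraint 2: x3 - x1 = -2; constraint 3: x1 + x4 = 7; constraint 4: x2 + x3 = 4. The remaining constraints are straightforward to verify.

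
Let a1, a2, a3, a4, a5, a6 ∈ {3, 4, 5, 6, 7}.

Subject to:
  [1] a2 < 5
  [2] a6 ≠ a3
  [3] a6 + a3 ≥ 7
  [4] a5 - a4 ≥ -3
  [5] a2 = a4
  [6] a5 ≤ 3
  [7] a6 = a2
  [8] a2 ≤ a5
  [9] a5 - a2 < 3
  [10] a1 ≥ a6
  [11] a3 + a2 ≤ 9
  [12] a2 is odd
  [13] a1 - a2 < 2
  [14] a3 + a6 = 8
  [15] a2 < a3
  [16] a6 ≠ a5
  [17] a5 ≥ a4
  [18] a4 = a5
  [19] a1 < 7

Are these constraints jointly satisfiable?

From constraints 5, 7, and 18, a6 = a2 = a4 = a5, so a6 = a5. But constraint 16 says a6 ≠ a5. Contradiction.

Unsatisfiable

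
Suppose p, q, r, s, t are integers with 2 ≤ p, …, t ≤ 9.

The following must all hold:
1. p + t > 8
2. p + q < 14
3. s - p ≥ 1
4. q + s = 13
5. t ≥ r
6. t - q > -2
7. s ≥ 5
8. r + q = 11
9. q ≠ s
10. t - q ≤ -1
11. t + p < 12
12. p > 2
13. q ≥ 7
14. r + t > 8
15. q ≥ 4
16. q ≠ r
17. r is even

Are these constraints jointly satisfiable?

Satisfiable

One satisfying assignment is p = 4, q = 7, r = 4, s = 6, t = 6.
For the less obvious constraints — constraint 1: p + t = 10; constraint 2: p + q = 11; constraint 3: s - p = 2 — and the others hold by inspection.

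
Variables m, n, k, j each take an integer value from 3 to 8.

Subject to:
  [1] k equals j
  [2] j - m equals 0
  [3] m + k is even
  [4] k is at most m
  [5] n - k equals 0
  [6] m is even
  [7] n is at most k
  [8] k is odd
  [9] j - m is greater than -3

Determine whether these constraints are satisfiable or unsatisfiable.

Unsatisfiable

Constraint 6 makes m even and constraint 8 makes k odd, so m + k must be odd. Constraint 3 says m + k is even — contradiction.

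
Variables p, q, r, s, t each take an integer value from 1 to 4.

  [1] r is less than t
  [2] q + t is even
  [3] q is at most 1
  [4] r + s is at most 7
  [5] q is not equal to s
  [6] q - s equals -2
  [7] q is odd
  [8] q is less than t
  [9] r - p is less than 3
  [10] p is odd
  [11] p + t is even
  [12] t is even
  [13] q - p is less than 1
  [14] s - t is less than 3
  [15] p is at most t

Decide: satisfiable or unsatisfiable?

Constraint 7 makes q odd and constraint 12 makes t even, so q + t must be odd. Constraint 2 says q + t is even — contradiction.

Unsatisfiable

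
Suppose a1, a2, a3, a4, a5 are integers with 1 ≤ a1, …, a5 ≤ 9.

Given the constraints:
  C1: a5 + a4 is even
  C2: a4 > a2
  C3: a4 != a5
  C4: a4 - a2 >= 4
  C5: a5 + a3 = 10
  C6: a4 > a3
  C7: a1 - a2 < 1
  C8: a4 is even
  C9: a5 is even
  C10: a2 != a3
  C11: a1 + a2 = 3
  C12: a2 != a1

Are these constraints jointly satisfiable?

Take a1 = 1, a2 = 2, a3 = 4, a4 = 8, a5 = 6. Then constraint 4: a4 - a2 = 6; constraint 5: a5 + a3 = 10; constraint 7: a1 - a2 = -1, and every other listed constraint is also met.

Satisfiable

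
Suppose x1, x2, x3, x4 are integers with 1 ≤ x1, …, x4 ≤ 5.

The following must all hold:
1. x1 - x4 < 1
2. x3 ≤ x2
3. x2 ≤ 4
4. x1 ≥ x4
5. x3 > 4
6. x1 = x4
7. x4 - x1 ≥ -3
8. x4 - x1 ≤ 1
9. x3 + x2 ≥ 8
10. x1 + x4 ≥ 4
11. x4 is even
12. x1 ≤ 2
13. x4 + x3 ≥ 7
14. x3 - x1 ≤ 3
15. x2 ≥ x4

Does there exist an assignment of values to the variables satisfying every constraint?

From constraints 4 and 12: x4 ≤ x1 ≤ 2. From constraints 2 and 3: x3 ≤ x2 ≤ 4. Hence x4 + x3 ≤ 6. But constraint 13 requires x4 + x3 ≥ 7, and 7 > 6. Contradiction.

Unsatisfiable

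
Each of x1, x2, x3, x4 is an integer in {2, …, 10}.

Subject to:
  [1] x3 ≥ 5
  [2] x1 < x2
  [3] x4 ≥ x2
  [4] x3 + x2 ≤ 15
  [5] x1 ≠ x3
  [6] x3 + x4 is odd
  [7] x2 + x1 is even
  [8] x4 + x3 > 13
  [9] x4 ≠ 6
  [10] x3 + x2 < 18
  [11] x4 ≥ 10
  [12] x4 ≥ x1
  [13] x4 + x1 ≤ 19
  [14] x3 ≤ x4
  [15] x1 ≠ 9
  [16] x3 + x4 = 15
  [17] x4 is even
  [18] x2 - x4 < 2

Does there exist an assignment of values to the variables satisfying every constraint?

Satisfiable

One satisfying assignment is x1 = 8, x2 = 10, x3 = 5, x4 = 10.
For the less obvious constraints — constraint 4: x3 + x2 = 15; constraint 8: x4 + x3 = 15 — and the others hold by inspection.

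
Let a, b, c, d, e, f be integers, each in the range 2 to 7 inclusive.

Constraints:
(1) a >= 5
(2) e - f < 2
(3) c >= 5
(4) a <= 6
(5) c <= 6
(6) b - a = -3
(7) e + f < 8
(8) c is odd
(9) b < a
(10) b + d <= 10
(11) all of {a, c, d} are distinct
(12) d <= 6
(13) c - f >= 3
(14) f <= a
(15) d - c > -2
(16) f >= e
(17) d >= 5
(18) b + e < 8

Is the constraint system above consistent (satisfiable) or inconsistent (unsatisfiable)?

Unsatisfiable

Constraints 1, 3, 4, 5, 12, and 17 confine each of a, c, d to the 2 values {5, 6}.
Constraint 11 requires all 3 of them to be distinct, but only 2 values are available — impossible by the pigeonhole principle.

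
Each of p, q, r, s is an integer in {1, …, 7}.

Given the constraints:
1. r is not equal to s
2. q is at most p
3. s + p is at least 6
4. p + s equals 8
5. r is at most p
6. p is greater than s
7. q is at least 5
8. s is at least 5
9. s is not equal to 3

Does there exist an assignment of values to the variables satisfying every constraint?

From constraints 2 and 7: p ≥ q ≥ 5. From constraint 8: s ≥ 5. Hence p + s ≥ 10. But constraint 4 requires p + s = 8, and 8 < 10. Contradiction.

Unsatisfiable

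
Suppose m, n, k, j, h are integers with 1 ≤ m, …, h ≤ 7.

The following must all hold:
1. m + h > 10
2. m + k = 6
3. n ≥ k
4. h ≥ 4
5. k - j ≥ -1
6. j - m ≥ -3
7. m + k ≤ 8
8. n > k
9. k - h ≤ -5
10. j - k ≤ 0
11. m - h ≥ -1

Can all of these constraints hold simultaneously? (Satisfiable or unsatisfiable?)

Constraints 6, 9, 10, and 11 give h − k ≥ 5, k − j ≥ 0, j − m ≥ -3, m − h ≥ -1.
Adding all 4 inequalities: the left sides telescope to 0, and the right sides sum to 5 + 0 + (-3) + (-1) = 1. So 0 ≥ 1, which is false.

Unsatisfiable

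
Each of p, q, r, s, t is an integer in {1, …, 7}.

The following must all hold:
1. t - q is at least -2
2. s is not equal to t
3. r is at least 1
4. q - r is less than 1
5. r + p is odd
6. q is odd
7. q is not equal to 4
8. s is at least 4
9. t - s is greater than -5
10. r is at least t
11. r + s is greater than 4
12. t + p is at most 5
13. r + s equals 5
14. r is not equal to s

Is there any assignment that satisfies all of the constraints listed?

Satisfiable

Take p = 2, q = 1, r = 1, s = 4, t = 1. Then constraint 1: t - q = 0; constraint 4: q - r = 0, and every other listed constraint is also met.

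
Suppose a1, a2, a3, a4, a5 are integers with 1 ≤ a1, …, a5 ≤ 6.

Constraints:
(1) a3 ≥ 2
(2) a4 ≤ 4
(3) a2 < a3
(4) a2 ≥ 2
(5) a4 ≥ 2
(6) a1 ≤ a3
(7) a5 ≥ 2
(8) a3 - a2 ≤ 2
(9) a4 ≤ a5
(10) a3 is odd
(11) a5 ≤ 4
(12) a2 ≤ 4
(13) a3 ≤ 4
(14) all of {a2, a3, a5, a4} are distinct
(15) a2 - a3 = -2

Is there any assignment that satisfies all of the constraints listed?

Constraints 1, 2, 4, 5, 7, 11, 12, and 13 confine each of a2, a3, a5, a4 to the 3 values {2, …, 4}.
Constraint 14 requires all 4 of them to be distinct, but only 3 values are available — impossible by the pigeonhole principle.

Unsatisfiable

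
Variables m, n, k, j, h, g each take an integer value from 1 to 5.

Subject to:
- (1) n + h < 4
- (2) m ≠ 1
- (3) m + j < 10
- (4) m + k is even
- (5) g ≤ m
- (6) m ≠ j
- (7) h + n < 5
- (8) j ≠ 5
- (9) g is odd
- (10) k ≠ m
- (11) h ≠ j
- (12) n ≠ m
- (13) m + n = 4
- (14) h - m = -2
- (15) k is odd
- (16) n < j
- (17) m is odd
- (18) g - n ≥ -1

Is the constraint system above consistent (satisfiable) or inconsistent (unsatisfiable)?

Setting (m, n, k, j, h, g) = (3, 1, 1, 4, 1, 3) satisfies everything: constraint 1: n + h = 2; constraint 3: m + j = 7; constraint 7: h + n = 2, and the others follow.

Satisfiable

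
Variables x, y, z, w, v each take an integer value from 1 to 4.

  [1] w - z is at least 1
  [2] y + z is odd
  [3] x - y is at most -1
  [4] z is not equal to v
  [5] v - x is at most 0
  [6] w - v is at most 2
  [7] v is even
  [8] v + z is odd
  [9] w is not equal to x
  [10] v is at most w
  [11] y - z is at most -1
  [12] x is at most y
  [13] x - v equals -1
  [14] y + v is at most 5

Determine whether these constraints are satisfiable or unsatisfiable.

Unsatisfiable

Constraints 1, 3, 5, 6, and 11 give z − y ≥ 1, y − x ≥ 1, x − v ≥ 0, v − w ≥ -2, w − z ≥ 1.
Adding all 5 inequalities: the left sides telescope to 0, and the right sides sum to 1 + 1 + 0 + (-2) + 1 = 1. So 0 ≥ 1, which is false.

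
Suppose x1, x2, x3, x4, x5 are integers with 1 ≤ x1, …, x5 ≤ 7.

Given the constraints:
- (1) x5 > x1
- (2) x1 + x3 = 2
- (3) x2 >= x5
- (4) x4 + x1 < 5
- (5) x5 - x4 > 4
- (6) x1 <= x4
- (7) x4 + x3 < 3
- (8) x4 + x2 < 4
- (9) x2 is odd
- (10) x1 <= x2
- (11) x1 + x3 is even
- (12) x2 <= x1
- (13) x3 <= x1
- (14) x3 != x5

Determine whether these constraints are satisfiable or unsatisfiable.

Unsatisfiable

Constraints 1, 3, and 12 give x5 ≤ x2, x2 ≤ x1, x1 < x5. Chaining: x5 ≤ x2 ≤ x1 < x5, which forces x5 < x5 — impossible.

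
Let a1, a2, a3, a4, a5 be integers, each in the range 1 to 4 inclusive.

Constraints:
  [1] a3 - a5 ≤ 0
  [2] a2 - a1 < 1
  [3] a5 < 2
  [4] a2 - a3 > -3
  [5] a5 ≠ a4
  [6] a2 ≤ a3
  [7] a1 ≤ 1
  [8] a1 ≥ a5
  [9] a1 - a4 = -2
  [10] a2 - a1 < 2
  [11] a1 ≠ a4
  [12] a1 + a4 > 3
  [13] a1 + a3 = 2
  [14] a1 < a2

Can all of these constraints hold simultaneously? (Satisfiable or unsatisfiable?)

Constraints 1, 6, 8, and 14 give a2 ≤ a3, a3 ≤ a5, a5 ≤ a1, a1 < a2. Chaining: a2 ≤ a3 ≤ a5 ≤ a1 < a2, which forces a2 < a2 — impossible.

Unsatisfiable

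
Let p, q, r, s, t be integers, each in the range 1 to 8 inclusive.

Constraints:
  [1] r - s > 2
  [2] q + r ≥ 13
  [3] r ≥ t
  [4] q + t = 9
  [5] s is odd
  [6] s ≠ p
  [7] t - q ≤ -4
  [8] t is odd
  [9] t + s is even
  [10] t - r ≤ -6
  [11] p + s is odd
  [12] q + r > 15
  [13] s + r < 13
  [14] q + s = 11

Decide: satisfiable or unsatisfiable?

Try p = 6, q = 8, r = 8, s = 3, t = 1.
Check constraint 1: r - s = 5; constraint 2: q + r = 16; constraint 4: q + t = 9. The remaining constraints are straightforward to verify.

Satisfiable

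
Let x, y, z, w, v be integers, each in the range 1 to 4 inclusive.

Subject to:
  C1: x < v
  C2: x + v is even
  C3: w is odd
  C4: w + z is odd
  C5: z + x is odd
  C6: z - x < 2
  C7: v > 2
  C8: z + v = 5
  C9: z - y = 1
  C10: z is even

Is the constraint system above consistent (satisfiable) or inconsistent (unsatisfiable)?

Satisfiable

Setting (x, y, z, w, v) = (1, 1, 2, 3, 3) satisfies everything: constraint 6: z - x = 1; constraint 8: z + v = 5, and the others follow.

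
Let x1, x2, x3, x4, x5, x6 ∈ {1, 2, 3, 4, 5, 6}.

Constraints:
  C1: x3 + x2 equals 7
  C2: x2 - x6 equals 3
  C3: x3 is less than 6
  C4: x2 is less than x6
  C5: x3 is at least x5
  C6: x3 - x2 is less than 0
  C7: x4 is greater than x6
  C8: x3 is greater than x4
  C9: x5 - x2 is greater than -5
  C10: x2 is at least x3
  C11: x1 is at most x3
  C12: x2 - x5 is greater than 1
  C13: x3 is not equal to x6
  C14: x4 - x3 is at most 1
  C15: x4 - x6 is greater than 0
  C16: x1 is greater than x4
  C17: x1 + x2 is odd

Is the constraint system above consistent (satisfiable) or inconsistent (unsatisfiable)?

Constraints 4, 6, 7, 11, and 16 give x4 < x1, x1 ≤ x3, x3 < x2, x2 < x6, x6 < x4. Chaining: x4 < x1 ≤ x3 < x2 < x6 < x4, which forces x4 < x4 — impossible.

Unsatisfiable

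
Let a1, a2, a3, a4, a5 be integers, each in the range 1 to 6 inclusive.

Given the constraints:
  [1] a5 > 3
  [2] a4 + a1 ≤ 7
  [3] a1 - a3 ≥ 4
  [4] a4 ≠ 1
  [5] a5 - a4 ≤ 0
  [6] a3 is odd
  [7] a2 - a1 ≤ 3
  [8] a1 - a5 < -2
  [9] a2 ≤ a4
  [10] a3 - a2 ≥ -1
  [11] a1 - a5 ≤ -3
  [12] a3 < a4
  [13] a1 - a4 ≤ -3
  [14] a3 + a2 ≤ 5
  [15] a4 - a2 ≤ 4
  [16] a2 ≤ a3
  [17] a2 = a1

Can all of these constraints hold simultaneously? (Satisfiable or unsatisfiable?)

Unsatisfiable

Constraints 3, 5, 10, 11, and 15 give a2 − a4 ≥ -4, a4 − a5 ≥ 0, a5 − a1 ≥ 3, a1 − a3 ≥ 4, a3 − a2 ≥ -1.
Adding all 5 inequalities: the left sides telescope to 0, and the right sides sum to (-4) + 0 + 3 + 4 + (-1) = 2. So 0 ≥ 2, which is false.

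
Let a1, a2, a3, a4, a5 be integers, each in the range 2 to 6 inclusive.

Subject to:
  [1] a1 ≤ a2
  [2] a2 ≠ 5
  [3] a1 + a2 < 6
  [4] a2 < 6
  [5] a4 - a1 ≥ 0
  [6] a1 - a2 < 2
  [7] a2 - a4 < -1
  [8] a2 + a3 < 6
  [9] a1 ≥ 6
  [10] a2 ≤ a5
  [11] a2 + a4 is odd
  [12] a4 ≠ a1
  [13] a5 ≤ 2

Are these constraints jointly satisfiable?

From constraints 1 and 9: a2 ≥ a1 and a1 ≥ 6, so a2 ≥ 6. From constraints 10 and 13: a2 ≤ a5 and a5 ≤ 2, so a2 ≤ 2. But 2 < 6, so no value of a2 works.

Unsatisfiable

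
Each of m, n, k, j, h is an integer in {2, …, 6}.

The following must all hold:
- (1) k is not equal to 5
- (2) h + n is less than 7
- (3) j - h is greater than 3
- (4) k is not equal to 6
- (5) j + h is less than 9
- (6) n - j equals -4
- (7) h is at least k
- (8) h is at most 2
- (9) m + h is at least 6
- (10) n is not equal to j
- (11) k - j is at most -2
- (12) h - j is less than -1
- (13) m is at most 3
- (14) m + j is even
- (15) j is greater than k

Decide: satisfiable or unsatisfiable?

From constraint 13: m ≤ 3. From constraint 8: h ≤ 2. Hence m + h ≤ 5. But constraint 9 requires m + h ≥ 6, and 6 > 5. Contradiction.

Unsatisfiable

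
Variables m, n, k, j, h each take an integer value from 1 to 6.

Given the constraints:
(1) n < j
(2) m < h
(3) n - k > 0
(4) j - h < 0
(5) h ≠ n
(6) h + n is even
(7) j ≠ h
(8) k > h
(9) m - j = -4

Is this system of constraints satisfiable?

Constraints 1, 3, 4, and 8 give j < h, h < k, k < n, n < j. Chaining: j < h < k < n < j, which forces j < j — impossible.

Unsatisfiable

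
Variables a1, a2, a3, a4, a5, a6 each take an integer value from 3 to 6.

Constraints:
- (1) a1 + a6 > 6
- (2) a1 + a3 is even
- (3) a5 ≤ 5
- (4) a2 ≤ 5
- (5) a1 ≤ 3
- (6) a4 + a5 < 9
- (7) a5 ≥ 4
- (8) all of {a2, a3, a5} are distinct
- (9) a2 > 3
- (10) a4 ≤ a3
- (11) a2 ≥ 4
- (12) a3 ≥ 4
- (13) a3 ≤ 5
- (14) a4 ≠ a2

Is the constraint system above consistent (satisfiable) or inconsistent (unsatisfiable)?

Unsatisfiable

Constraints 3, 4, 7, 11, 12, and 13 confine each of a2, a3, a5 to the 2 values {4, 5}.
Constraint 8 requires all 3 of them to be distinct, but only 2 values are available — impossible by the pigeonhole principle.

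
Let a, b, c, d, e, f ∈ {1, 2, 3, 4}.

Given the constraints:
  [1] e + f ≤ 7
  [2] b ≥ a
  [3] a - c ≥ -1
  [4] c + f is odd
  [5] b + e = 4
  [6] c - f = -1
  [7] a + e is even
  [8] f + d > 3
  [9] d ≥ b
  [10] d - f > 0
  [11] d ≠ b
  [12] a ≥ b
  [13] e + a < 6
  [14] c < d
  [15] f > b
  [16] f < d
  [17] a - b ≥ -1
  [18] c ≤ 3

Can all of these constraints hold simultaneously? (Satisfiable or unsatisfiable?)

Satisfiable

The assignment a = 1, b = 1, c = 1, d = 3, e = 3, f = 2 works:
  constraint 1 holds since e + f = 5.
  constraint 3 holds since a - c = 0.
The rest check out directly.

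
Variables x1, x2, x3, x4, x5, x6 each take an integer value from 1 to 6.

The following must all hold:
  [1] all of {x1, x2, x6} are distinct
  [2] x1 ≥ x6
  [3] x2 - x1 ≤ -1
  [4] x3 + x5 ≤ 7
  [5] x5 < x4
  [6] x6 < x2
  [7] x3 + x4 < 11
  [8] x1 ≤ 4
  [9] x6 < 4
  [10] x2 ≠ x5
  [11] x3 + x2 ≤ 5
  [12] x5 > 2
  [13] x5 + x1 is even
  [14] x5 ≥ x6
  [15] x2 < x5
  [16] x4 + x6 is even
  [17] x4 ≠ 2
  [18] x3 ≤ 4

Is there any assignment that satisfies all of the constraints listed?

Try x1 = 3, x2 = 2, x3 = 3, x4 = 5, x5 = 3, x6 = 1.
Check constraint 3: x2 - x1 = -1; constraint 4: x3 + x5 = 6; constraint 7: x3 + x4 = 8. The remaining constraints are straightforward to verify.

Satisfiable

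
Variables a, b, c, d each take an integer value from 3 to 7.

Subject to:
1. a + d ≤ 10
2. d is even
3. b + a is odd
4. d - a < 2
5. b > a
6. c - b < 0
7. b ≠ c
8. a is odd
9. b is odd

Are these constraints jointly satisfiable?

Constraint 9 makes b odd and constraint 8 makes a odd, so b + a must be even. Constraint 3 says b + a is odd — contradiction.

Unsatisfiable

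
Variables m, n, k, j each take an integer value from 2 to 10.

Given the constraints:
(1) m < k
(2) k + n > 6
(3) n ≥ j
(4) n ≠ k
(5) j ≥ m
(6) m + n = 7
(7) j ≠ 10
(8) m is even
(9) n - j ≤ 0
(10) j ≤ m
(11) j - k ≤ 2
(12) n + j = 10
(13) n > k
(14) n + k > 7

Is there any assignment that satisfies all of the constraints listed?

Unsatisfiable

Constraints 1, 9, 10, and 13 give j ≤ m, m < k, k < n, n ≤ j. Chaining: j ≤ m < k < n ≤ j, which forces j < j — impossible.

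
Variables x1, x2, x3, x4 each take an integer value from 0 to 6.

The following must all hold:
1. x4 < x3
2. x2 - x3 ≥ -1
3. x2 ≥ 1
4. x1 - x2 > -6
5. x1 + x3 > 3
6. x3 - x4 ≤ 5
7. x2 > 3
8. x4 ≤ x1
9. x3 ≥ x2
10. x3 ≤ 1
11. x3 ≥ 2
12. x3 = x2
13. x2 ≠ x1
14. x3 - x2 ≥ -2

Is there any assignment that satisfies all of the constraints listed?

Unsatisfiable

From constraint 7: x2 ≥ 4. From constraints 9 and 10: x2 ≤ x3 and x3 ≤ 1, so x2 ≤ 1. But 1 < 4, so no value of x2 works.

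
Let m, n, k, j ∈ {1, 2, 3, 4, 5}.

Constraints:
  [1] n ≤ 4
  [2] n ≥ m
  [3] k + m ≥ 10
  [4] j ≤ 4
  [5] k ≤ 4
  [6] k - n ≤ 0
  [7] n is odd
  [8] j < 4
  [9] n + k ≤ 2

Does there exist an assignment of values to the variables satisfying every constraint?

Unsatisfiable

From constraint 5: k ≤ 4. From constraints 1 and 2: m ≤ n ≤ 4. Hence k + m ≤ 8. But constraint 3 requires k + m ≥ 10, and 10 > 8. Contradiction.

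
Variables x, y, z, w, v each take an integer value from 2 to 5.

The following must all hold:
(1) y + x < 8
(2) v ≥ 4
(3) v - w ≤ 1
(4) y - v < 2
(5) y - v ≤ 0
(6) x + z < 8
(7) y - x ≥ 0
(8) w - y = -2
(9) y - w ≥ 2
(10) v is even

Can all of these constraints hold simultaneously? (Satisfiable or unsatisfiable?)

Unsatisfiable

Constraints 3, 5, and 9 give v − y ≥ 0, y − w ≥ 2, w − v ≥ -1.
Adding all 3 inequalities: the left sides telescope to 0, and the right sides sum to 0 + 2 + (-1) = 1. So 0 ≥ 1, which is false.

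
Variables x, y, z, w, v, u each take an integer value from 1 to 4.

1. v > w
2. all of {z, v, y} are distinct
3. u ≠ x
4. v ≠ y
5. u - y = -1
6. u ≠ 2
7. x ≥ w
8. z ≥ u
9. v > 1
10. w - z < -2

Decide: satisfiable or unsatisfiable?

Satisfiable

Setting (x, y, z, w, v, u) = (3, 2, 4, 1, 3, 1) satisfies everything: constraint 2: values 4, 3, 2 are distinct; constraint 5: u - y = -1; constraint 10: w - z = -3, and the others follow.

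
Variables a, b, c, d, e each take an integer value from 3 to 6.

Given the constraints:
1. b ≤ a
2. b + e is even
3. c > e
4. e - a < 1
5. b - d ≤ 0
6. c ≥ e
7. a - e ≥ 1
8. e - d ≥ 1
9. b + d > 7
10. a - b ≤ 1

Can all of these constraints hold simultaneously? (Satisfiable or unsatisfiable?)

Unsatisfiable

Constraints 5, 7, 8, and 10 give e − d ≥ 1, d − b ≥ 0, b − a ≥ -1, a − e ≥ 1.
Adding all 4 inequalities: the left sides telescope to 0, and the right sides sum to 1 + 0 + (-1) + 1 = 1. So 0 ≥ 1, which is false.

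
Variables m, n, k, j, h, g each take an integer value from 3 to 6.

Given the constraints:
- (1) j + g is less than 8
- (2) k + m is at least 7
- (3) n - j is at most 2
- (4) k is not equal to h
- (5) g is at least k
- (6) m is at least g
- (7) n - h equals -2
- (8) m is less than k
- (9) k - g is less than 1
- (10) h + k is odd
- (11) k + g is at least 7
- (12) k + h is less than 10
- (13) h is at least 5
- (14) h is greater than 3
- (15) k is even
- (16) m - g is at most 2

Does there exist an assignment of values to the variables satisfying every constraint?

Constraints 5, 6, and 8 give g ≤ m, m < k, k ≤ g. Chaining: g ≤ m < k ≤ g, which forces g < g — impossible.

Unsatisfiable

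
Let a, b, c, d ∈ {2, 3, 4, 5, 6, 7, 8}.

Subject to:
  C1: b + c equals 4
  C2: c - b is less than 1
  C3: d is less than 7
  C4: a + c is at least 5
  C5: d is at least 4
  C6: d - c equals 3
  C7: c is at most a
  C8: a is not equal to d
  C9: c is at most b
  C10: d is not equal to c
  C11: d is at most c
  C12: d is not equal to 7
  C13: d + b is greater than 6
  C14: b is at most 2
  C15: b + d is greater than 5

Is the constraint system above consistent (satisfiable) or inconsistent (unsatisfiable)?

Unsatisfiable

From constraints 5 and 11: c ≥ d and d ≥ 4, so c ≥ 4. From constraints 9 and 14: c ≤ b and b ≤ 2, so c ≤ 2. But 2 < 4, so no value of c works.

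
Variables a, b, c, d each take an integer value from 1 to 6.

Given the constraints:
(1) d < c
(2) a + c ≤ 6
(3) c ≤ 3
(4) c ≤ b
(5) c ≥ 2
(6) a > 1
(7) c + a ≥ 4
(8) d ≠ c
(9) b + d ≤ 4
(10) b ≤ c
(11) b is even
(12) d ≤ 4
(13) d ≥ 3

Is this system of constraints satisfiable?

Unsatisfiable

From constraints 4 and 5: b ≥ c ≥ 2. From constraint 13: d ≥ 3. Hence b + d ≥ 5. But constraint 9 requires b + d ≤ 4, and 4 < 5. Contradiction.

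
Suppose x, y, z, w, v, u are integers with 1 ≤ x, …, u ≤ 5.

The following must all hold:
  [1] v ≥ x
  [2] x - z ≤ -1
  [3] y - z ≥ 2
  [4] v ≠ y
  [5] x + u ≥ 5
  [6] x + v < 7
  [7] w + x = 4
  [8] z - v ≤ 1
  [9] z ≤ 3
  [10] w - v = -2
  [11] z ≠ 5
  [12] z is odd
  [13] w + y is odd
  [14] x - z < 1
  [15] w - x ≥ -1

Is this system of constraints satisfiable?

Satisfiable

Take x = 2, y = 5, z = 3, w = 2, v = 4, u = 4. Then constraint 2: x - z = -1; constraint 3: y - z = 2, and every other listed constraint is also met.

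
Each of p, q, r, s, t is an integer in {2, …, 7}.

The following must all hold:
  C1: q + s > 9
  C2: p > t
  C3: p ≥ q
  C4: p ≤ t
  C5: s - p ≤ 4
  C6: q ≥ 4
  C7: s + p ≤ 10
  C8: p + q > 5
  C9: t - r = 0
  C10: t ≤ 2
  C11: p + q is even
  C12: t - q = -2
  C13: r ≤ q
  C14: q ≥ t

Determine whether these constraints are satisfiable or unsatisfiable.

From constraints 3 and 6: p ≥ q and q ≥ 4, so p ≥ 4. From constraints 4 and 10: p ≤ t and t ≤ 2, so p ≤ 2. But 2 < 4, so no value of p works.

Unsatisfiable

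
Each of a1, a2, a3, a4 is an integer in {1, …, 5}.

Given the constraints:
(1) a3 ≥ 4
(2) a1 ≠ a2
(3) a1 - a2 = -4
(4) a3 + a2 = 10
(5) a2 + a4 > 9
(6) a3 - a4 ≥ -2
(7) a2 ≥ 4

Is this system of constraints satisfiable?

Satisfiable

Try a1 = 1, a2 = 5, a3 = 5, a4 = 5.
Check constraint 3: a1 - a2 = -4; constraint 4: a3 + a2 = 10; constraint 5: a2 + a4 = 10. The remaining constraints are straightforward to verify.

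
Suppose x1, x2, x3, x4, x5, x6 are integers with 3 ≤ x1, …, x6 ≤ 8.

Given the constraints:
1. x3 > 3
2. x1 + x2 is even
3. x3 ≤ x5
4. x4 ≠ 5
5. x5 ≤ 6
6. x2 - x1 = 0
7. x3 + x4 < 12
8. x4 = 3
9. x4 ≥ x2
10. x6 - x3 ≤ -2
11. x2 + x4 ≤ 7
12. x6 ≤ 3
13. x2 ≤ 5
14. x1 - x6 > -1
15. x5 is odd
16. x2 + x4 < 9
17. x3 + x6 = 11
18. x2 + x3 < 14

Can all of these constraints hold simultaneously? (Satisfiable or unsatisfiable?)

Unsatisfiable

From constraints 3 and 5: x3 ≤ x5 ≤ 6. From constraint 12: x6 ≤ 3. Hence x3 + x6 ≤ 9. But constraint 17 requires x3 + x6 = 11, and 11 > 9. Contradiction.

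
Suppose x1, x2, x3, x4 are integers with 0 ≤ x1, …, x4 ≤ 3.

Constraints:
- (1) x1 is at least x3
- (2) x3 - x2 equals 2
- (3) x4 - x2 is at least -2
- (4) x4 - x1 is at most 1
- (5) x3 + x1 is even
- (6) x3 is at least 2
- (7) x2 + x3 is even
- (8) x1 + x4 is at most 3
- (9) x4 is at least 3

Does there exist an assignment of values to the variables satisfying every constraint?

Unsatisfiable

From constraints 1 and 6: x1 ≥ x3 ≥ 2. From constraint 9: x4 ≥ 3. Hence x1 + x4 ≥ 5. But constraint 8 requires x1 + x4 ≤ 3, and 3 < 5. Contradiction.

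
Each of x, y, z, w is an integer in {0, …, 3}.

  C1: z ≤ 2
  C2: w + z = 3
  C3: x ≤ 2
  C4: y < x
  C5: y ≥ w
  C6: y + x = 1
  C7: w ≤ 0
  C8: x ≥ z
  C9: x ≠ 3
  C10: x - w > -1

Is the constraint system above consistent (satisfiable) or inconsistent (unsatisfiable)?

Unsatisfiable

From constraint 7: w ≤ 0. From constraints 3 and 8: z ≤ x ≤ 2. Hence w + z ≤ 2. But constraint 2 requires w + z = 3, and 3 > 2. Contradiction.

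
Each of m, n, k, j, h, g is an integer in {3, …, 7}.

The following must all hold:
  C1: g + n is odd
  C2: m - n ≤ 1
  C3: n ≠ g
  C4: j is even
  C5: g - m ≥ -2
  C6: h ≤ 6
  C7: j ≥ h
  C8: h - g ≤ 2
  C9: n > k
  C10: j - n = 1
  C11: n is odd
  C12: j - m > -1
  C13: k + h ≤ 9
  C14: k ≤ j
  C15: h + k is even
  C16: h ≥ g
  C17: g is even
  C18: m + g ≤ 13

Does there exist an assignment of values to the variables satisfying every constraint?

Satisfiable

Setting (m, n, k, j, h, g) = (6, 5, 4, 6, 4, 4) satisfies everything: constraint 2: m - n = 1; constraint 5: g - m = -2; constraint 8: h - g = 0, and the others follow.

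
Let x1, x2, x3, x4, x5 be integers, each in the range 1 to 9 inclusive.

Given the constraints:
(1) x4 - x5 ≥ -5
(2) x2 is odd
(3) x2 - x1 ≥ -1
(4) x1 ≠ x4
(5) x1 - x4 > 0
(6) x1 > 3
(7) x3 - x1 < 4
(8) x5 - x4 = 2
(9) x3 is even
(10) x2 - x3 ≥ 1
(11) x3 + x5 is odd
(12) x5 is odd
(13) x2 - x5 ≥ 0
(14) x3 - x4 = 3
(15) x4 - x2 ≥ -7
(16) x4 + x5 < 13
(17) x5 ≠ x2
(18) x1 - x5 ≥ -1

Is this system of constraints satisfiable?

Take x1 = 7, x2 = 9, x3 = 8, x4 = 5, x5 = 7. Then constraint 1: x4 - x5 = -2; constraint 3: x2 - x1 = 2, and every other listed constraint is also met.

Satisfiable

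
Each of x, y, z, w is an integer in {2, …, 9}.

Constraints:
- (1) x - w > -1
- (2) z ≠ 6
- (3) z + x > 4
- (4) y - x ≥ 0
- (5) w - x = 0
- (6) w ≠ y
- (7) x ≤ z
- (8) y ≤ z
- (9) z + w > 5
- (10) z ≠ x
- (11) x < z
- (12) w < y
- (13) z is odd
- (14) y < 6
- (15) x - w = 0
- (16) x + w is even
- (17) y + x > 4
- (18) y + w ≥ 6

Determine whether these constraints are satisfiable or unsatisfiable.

Satisfiable

Setting (x, y, z, w) = (2, 5, 5, 2) satisfies everything: constraint 1: x - w = 0; constraint 3: z + x = 7; constraint 4: y - x = 3, and the others follow.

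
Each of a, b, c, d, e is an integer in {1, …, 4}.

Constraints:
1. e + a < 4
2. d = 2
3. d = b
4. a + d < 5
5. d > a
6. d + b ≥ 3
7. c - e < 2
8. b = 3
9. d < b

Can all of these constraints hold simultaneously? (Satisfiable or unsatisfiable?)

Constraint 2 fixes d = 2 and constraint 8 fixes b = 3, but constraint 3 requires d = b. Since 2 ≠ 3, contradiction.

Unsatisfiable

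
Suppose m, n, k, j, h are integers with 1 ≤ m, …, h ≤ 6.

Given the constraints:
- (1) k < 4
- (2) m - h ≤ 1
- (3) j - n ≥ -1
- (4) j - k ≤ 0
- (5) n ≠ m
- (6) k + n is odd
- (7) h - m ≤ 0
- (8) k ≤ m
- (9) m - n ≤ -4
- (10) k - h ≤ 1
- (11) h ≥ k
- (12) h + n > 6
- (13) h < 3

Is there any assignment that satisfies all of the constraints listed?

Constraints 3, 4, 7, 9, and 10 give n − m ≥ 4, m − h ≥ 0, h − k ≥ -1, k − j ≥ 0, j − n ≥ -1.
Adding all 5 inequalities: the left sides telescope to 0, and the right sides sum to 4 + 0 + (-1) + 0 + (-1) = 2. So 0 ≥ 2, which is false.

Unsatisfiable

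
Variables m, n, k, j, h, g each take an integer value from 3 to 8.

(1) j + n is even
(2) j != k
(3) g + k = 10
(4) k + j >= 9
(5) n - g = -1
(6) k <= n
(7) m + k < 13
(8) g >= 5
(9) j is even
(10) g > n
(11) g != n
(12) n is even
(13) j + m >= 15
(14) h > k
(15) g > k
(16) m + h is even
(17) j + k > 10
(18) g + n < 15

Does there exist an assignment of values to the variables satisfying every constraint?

Setting (m, n, k, j, h, g) = (7, 6, 3, 8, 7, 7) satisfies everything: constraint 3: g + k = 10; constraint 4: k + j = 11; constraint 5: n - g = -1, and the others follow.

Satisfiable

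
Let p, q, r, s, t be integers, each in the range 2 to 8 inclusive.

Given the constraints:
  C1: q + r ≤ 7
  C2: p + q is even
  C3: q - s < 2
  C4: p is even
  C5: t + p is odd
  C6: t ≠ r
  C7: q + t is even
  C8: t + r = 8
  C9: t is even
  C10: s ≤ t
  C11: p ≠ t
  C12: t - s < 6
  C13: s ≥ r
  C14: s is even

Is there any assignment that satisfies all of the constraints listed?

Constraint 9 makes t even and constraint 4 makes p even, so t + p must be even. Constraint 5 says t + p is odd — contradiction.

Unsatisfiable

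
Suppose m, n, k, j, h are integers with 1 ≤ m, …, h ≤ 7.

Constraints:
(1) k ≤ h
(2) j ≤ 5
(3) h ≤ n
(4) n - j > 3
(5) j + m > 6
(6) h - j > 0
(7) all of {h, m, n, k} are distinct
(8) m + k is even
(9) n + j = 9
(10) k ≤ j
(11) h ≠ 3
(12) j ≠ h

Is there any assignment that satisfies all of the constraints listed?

The assignment m = 5, n = 7, k = 1, j = 2, h = 4 works:
  constraint 4 holds since n - j = 5.
  constraint 5 holds since j + m = 7.
  constraint 6 holds since h - j = 2.
The rest check out directly.

Satisfiable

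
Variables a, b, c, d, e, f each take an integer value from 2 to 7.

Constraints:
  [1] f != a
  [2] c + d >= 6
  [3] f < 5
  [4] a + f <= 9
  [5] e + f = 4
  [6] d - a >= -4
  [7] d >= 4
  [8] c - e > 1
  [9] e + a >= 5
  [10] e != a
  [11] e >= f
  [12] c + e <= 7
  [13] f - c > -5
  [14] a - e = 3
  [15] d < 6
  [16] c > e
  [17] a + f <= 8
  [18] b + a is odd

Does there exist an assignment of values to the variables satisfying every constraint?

Satisfiable

The assignment a = 5, b = 4, c = 5, d = 4, e = 2, f = 2 works:
  constraint 2 holds since c + d = 9.
  constraint 4 holds since a + f = 7.
  constraint 5 holds since e + f = 4.
The rest check out directly.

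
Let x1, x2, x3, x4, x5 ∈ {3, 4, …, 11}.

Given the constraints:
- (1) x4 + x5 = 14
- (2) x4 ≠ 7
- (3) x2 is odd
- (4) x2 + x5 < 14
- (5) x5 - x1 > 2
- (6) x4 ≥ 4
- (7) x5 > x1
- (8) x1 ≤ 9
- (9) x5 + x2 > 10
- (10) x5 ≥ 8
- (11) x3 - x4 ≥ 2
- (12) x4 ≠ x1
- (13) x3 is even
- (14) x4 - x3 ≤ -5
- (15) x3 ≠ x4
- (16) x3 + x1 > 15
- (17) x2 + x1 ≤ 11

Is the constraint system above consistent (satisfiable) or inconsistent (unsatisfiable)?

Satisfiable

Try x1 = 6, x2 = 3, x3 = 10, x4 = 5, x5 = 9.
Check constraint 1: x4 + x5 = 14; constraint 4: x2 + x5 = 12; constraint 5: x5 - x1 = 3. The remaining constraints are straightforward to verify.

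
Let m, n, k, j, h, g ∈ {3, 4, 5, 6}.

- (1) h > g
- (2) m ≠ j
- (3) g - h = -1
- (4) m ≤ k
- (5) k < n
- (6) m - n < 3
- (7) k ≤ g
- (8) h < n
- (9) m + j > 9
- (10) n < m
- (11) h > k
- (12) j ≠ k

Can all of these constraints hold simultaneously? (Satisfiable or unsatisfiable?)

Constraints 1, 4, 7, 8, and 10 give k ≤ g, g < h, h < n, n < m, m ≤ k. Chaining: k ≤ g < h < n < m ≤ k, which forces k < k — impossible.

Unsatisfiable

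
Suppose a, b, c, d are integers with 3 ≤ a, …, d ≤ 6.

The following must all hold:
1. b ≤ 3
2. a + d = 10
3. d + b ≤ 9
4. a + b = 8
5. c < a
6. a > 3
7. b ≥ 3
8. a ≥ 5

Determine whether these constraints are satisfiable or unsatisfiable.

Satisfiable

One satisfying assignment is a = 5, b = 3, c = 3, d = 5.
For the less obvious constraints — constraint 2: a + d = 10; constraint 3: d + b = 8; constraint 4: a + b = 8 — and the others hold by inspection.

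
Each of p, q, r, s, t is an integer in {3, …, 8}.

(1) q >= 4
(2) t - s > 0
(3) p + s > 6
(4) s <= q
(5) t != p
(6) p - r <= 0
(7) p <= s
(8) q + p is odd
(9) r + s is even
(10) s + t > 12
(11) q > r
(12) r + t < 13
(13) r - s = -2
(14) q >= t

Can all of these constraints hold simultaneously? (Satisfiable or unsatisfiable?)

Setting (p, q, r, s, t) = (3, 8, 4, 6, 8) satisfies everything: constraint 2: t - s = 2; constraint 3: p + s = 9, and the others follow.

Satisfiable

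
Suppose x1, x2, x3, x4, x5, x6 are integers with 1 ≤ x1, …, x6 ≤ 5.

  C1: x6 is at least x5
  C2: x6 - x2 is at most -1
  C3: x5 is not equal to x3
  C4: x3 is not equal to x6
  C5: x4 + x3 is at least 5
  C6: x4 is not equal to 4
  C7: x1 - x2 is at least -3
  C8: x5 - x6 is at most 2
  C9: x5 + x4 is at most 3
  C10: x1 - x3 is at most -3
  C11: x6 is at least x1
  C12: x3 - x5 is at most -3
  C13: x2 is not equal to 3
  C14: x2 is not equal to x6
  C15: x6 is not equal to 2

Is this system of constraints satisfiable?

Unsatisfiable

Constraints 2, 7, 8, 10, and 12 give x1 − x2 ≥ -3, x2 − x6 ≥ 1, x6 − x5 ≥ -2, x5 − x3 ≥ 3, x3 − x1 ≥ 3.
Adding all 5 inequalities: the left sides telescope to 0, and the right sides sum to (-3) + 1 + (-2) + 3 + 3 = 2. So 0 ≥ 2, which is false.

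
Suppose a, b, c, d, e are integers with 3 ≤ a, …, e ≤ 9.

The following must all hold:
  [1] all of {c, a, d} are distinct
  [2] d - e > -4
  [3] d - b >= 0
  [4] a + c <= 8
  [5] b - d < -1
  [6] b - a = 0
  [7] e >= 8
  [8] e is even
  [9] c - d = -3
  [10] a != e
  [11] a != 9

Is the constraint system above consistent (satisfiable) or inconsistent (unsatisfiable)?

Take a = 4, b = 4, c = 3, d = 6, e = 8. Then constraint 2: d - e = -2; constraint 3: d - b = 2, and every other listed constraint is also met.

Satisfiable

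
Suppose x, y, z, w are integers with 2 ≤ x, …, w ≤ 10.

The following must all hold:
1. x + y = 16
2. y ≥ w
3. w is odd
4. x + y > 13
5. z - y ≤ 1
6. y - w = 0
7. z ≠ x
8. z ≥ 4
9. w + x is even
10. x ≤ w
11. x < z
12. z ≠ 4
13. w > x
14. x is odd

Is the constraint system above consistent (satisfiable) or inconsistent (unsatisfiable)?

Take x = 7, y = 9, z = 9, w = 9. Then constraint 1: x + y = 16; constraint 4: x + y = 16; constraint 5: z - y = 0, and every other listed constraint is also met.

Satisfiable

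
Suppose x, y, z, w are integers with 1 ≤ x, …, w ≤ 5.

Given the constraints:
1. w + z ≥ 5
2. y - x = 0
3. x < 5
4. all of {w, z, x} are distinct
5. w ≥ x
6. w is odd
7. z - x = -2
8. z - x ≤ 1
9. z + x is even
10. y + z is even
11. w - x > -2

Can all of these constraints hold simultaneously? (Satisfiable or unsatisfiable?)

One satisfying assignment is x = 4, y = 4, z = 2, w = 5.
For the less obvious constraints — constraint 1: w + z = 7; constraint 2: y - x = 0; constraint 7: z - x = -2 — and the others hold by inspection.

Satisfiable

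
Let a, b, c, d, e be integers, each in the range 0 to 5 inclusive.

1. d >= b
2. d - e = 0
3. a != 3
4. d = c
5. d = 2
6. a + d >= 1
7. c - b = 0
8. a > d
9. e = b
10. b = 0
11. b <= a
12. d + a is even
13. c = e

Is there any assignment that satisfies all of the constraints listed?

Constraint 5 fixes d = 2 and constraint 10 fixes b = 0. Constraints 4, 9, and 13 give d = c = e = b, so d = b. But 2 ≠ 0 — contradiction.

Unsatisfiable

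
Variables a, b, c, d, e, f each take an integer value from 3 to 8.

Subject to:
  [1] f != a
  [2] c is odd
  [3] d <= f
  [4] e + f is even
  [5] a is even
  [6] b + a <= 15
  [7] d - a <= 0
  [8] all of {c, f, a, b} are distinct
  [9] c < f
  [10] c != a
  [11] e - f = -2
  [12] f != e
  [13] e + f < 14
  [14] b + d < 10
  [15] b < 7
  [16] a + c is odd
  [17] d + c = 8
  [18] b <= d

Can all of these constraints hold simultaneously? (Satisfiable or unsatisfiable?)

Satisfiable

Take a = 8, b = 4, c = 3, d = 5, e = 5, f = 7. Then constraint 6: b + a = 12; constraint 7: d - a = -3, and every other listed constraint is also met.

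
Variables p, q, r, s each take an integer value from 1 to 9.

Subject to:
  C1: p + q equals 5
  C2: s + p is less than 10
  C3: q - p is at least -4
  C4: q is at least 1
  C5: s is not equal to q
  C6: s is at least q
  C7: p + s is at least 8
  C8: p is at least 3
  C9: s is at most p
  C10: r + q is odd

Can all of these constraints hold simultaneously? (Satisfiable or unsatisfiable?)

Take p = 4, q = 1, r = 6, s = 4. Then constraint 1: p + q = 5; constraint 2: s + p = 8; constraint 3: q - p = -3, and every other listed constraint is also met.

Satisfiable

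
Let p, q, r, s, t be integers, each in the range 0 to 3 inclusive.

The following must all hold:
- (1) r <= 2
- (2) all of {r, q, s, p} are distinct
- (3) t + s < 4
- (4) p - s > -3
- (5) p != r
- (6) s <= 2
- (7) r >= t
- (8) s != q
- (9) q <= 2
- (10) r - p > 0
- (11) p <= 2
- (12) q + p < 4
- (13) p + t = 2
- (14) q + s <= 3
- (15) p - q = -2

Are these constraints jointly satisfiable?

Constraints 1, 6, 9, and 11 confine each of r, q, s, p to the 3 values {0, …, 2} (the domain already gives each ≥ 0).
Constraint 2 requires all 4 of them to be distinct, but only 3 values are available — impossible by the pigeonhole principle.

Unsatisfiable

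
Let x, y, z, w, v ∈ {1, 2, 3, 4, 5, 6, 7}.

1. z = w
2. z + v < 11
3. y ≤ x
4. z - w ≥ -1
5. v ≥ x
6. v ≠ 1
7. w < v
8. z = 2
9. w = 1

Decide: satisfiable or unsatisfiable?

Constraint 8 fixes z = 2 and constraint 9 fixes w = 1, but constraint 1 requires z = w. Since 2 ≠ 1, contradiction.

Unsatisfiable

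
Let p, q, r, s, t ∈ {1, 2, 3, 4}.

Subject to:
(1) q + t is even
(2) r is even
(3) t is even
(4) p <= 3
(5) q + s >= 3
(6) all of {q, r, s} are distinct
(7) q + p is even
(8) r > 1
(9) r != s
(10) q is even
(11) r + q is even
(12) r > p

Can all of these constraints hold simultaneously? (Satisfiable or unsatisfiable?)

Satisfiable

Setting (p, q, r, s, t) = (2, 2, 4, 1, 4) satisfies everything: constraint 5: q + s = 3; constraint 6: values 2, 4, 1 are distinct, and the others follow.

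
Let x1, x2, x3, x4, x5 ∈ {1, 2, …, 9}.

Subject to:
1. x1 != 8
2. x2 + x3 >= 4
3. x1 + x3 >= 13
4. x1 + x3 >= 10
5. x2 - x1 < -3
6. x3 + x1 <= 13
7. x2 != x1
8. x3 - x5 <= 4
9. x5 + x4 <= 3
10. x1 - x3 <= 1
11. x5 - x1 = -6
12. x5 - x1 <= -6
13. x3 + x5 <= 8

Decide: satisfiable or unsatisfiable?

Constraints 8, 10, and 12 give x1 − x5 ≥ 6, x5 − x3 ≥ -4, x3 − x1 ≥ -1.
Adding all 3 inequalities: the left sides telescope to 0, and the right sides sum to 6 + (-4) + (-1) = 1. So 0 ≥ 1, which is false.

Unsatisfiable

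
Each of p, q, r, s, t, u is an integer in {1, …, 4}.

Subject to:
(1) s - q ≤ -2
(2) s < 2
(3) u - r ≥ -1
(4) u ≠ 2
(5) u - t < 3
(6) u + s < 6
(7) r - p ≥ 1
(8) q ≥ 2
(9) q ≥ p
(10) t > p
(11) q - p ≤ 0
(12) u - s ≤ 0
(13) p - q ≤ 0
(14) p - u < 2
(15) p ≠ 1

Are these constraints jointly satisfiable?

Unsatisfiable

Constraints 1, 3, 7, 11, and 12 give s − u ≥ 0, u − r ≥ -1, r − p ≥ 1, p − q ≥ 0, q − s ≥ 2.
Adding all 5 inequalities: the left sides telescope to 0, and the right sides sum to 0 + (-1) + 1 + 0 + 2 = 2. So 0 ≥ 2, which is false.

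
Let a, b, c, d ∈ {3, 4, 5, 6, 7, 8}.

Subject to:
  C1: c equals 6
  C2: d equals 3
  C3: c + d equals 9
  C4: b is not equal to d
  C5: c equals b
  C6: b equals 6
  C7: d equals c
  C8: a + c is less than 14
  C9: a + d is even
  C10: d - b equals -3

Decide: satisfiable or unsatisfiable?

Unsatisfiable

Constraint 2 fixes d = 3 and constraint 6 fixes b = 6. Constraints 5 and 7 give d = c = b, so d = b. But 3 ≠ 6 — contradiction.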